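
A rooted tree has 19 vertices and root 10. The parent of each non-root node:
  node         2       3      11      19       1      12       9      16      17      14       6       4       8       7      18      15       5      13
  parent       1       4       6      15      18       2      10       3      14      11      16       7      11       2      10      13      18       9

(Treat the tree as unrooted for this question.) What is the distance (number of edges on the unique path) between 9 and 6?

9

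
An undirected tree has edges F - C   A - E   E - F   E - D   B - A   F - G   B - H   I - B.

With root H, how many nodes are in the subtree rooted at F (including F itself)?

3

The subtree rooted at F contains: F, G, C — 3 nodes.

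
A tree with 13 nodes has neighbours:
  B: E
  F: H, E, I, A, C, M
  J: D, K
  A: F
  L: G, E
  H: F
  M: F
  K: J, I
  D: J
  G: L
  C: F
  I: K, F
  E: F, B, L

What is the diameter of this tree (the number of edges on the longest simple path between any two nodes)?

7

Starting from D, a farthest node is G at distance 7.
One longest path: D–J–K–I–F–E–L–G.
So the diameter is 7.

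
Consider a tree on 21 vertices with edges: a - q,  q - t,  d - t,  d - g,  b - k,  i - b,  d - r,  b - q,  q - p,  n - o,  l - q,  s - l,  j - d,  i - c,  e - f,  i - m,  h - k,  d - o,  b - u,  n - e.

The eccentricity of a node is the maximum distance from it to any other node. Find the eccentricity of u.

8

A farthest node from u is f.
The path u–b–q–t–d–o–n–e–f has 8 edges.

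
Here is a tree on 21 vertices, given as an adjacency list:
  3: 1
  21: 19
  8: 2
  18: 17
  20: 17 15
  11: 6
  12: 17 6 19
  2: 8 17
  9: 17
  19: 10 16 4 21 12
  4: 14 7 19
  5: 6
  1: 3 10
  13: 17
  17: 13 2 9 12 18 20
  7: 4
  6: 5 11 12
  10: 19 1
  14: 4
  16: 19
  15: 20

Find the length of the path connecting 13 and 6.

Walking from 13: 13 – 17 – 12 – 6. Length 3.

3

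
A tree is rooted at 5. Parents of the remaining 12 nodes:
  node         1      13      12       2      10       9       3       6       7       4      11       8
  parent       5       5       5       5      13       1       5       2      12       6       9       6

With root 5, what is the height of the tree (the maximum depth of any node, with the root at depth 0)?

A deepest node is 11, reached by 5 – 1 – 9 – 11.
That path has 3 edges, so the height is 3.

3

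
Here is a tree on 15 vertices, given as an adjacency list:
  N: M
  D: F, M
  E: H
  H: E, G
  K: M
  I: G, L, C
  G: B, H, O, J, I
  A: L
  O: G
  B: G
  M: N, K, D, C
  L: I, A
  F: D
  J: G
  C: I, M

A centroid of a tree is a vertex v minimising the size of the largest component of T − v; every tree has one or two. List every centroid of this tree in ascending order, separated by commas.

I

Delete I: the remaining components have sizes 6, 6, 2. Max 6 ≤ 7, so I is a centroid.
Every other node leaves some component of size > 7, so the centroid is unique.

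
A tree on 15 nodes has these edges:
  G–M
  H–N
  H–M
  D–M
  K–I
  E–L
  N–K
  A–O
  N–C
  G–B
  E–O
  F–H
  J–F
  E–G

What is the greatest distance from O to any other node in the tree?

7

Distances from O peak at 7, attained at I.
O–E–G–M–H–N–K–I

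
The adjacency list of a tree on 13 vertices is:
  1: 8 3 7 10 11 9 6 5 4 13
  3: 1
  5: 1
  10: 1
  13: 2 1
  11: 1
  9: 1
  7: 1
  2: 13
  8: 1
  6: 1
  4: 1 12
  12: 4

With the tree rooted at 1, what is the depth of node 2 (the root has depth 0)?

2

1 → 13 → 2 — 2 edges.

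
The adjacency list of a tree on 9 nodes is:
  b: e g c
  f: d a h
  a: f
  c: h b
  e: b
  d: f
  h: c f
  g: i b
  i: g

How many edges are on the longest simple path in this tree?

6

BFS from a reaches i last, at distance 6; BFS from i confirms no node is farther.
Path: a–f–h–c–b–g–i.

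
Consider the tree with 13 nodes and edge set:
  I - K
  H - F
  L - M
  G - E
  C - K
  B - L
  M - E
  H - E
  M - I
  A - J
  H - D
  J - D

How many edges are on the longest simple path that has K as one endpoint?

7

A farthest node from K is A.
The path K-I-M-E-H-D-J-A has 7 edges.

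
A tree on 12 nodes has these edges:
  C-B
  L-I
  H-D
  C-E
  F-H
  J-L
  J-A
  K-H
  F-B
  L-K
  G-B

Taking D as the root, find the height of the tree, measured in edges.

A sits deepest: D → H → K → L → J → A — 5 edges from the root.

5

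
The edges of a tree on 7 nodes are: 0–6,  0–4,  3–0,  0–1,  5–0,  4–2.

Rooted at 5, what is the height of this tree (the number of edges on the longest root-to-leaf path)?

A deepest node is 2, reached by 5 – 0 – 4 – 2.
That path has 3 edges, so the height is 3.

3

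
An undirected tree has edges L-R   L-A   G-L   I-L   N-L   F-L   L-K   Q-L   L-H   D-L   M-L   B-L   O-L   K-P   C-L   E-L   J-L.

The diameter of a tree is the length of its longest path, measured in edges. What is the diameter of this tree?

3

A longest path is P - K - L - G, with 3 edges.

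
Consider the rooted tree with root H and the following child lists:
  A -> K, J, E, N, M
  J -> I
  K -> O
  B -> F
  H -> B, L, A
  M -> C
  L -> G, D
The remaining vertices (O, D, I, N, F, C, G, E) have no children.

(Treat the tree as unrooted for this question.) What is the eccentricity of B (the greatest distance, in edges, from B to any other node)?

4

Distances from B peak at 4, attained at O (C, I also at distance 4).
B – H – A – K – O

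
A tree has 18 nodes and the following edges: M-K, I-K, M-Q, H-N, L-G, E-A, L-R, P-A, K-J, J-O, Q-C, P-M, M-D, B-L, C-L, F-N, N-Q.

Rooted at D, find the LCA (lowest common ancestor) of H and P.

Ancestors of H (toward the root): H, N, Q, M, D.
Ancestors of P: P, M, D.
The deepest node appearing in both lists is M.

M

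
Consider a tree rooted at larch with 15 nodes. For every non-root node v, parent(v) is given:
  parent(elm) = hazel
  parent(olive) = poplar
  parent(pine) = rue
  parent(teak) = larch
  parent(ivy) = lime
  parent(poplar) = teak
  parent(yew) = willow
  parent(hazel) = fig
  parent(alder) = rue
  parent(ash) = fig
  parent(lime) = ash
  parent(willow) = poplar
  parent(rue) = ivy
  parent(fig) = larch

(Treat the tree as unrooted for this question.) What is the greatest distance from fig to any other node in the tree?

5

The node farthest from fig is alder (pine, yew also at distance 5), via fig – ash – lime – ivy – rue – alder — 5 edges.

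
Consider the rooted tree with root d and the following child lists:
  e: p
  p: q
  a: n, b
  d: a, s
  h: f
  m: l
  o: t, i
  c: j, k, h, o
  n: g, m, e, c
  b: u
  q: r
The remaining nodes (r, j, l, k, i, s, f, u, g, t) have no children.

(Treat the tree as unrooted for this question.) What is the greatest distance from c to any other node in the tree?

5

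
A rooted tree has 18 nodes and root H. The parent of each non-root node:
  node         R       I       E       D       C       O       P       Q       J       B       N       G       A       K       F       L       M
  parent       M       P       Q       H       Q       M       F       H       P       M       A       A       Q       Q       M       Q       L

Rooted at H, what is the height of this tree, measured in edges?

J sits deepest: H – Q – L – M – F – P – J — 6 edges from the root.

6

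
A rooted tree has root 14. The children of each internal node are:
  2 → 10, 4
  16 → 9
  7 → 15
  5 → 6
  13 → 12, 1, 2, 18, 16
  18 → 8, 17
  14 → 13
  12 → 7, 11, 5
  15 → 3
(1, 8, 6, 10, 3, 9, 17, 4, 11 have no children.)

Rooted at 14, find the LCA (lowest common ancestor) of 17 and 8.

Path 17→root: 17 18 13 14; path 8→root: 8 18 13 14.
First common node: 18.

18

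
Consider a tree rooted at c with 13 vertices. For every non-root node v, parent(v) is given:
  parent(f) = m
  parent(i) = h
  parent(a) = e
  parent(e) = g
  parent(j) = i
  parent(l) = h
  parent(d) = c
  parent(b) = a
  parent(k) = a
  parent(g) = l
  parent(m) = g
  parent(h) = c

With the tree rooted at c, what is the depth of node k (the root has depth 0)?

Climbing from k to the root: k → a → e → g → l → h → c. That's 6 steps.

6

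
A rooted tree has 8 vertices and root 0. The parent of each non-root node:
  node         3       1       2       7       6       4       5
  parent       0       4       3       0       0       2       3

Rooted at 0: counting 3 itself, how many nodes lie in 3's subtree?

The subtree rooted at 3 contains: 3, 2, 5, 4, 1 — 5 nodes.

5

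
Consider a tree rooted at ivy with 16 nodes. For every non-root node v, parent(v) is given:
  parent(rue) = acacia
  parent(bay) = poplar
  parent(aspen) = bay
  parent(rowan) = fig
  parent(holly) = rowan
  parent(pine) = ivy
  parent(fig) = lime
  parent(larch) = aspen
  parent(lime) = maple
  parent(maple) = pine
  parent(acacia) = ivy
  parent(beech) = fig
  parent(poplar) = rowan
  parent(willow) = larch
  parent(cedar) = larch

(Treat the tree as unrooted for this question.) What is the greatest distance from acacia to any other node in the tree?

11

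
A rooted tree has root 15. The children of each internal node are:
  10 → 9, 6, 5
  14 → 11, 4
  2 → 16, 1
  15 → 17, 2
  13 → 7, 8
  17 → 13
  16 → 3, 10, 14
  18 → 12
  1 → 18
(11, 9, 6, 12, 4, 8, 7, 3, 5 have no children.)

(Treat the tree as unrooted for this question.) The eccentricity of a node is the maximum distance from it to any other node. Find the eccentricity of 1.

Distances from 1 peak at 5, attained at 7 (8 also at distance 5).
1–2–15–17–13–7

5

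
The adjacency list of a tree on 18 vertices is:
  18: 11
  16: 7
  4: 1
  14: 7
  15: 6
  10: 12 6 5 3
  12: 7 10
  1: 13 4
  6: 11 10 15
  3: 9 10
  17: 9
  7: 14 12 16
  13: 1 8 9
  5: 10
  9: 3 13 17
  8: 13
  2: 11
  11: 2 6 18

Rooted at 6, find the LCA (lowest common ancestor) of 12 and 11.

6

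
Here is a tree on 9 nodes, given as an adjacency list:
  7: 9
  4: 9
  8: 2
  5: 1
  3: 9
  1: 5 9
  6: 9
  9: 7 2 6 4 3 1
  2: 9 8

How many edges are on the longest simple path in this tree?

BFS from 5 reaches 8 last, at distance 4; BFS from 8 confirms no node is farther.
Path: 5 – 1 – 9 – 2 – 8.

4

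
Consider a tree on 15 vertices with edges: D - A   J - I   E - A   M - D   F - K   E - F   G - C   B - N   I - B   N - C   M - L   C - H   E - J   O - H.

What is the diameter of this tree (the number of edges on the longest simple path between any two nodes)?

11

Starting from O, a farthest node is L at distance 11.
One longest path: O-H-C-N-B-I-J-E-A-D-M-L.
So the diameter is 11.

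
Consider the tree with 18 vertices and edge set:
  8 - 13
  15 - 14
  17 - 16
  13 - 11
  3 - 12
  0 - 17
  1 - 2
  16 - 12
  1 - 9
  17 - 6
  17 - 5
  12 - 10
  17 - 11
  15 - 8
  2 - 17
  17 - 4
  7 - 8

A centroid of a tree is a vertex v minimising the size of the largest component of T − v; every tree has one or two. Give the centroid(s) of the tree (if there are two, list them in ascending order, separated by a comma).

17

Removing 17 splits the tree into components of sizes 6, 4, 3, 1, 1, 1, 1; the largest is 6 ≤ ⌊18/2⌋ = 9.
No neighbour of 17 does as well, so 17 is the unique centroid.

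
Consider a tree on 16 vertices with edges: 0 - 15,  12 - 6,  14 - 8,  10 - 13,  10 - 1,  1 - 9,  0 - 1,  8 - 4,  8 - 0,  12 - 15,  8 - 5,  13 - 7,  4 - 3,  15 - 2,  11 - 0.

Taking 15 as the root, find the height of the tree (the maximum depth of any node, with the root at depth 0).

The longest root-to-leaf path is 15–0–1–10–13–7 (5 edges).

5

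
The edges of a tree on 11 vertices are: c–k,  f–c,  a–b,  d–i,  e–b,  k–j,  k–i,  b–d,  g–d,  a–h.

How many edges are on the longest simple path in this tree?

7

Starting from f, a farthest node is h at distance 7.
One longest path: f - c - k - i - d - b - a - h.
So the diameter is 7.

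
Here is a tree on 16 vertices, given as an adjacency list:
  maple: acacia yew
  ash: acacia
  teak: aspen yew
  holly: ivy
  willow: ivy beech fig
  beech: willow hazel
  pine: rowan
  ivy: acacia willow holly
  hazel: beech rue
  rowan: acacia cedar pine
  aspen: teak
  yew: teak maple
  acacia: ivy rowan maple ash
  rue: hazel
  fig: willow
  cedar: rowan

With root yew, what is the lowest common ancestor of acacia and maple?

maple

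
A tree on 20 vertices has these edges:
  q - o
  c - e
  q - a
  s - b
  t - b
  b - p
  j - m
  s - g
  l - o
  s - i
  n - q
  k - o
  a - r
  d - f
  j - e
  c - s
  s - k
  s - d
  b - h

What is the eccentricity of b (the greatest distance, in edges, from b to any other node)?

6

The node farthest from b is r, via b – s – k – o – q – a – r — 6 edges.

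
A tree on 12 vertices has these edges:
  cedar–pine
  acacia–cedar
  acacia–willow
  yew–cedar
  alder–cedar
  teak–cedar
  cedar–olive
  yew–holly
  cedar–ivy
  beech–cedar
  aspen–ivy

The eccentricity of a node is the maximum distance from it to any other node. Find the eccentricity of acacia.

3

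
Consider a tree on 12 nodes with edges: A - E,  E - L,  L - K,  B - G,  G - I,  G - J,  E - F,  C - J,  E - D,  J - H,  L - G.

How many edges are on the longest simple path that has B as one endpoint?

Distances from B peak at 4, attained at F (D, A also at distance 4).
B-G-L-E-F

4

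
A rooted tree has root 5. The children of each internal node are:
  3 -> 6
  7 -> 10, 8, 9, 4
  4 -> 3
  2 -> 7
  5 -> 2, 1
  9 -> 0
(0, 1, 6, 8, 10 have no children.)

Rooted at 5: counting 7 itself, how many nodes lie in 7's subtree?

8

Descendants of 7 (including itself): 7, 4, 9, 10, 8, 3, 0, 6. That's 8.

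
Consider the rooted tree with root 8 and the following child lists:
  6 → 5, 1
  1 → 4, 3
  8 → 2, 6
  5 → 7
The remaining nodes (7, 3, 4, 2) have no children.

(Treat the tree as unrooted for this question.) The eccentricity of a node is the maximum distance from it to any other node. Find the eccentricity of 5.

3

Distances from 5 peak at 3, attained at 3 (2, 4 also at distance 3).
5-6-1-3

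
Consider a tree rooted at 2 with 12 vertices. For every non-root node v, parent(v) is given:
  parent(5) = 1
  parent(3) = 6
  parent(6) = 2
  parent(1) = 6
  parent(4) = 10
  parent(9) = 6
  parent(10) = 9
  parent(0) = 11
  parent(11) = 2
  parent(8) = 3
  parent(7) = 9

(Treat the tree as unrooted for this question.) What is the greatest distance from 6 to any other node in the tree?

The node farthest from 6 is 0 (4 also at distance 3), via 6–2–11–0 — 3 edges.

3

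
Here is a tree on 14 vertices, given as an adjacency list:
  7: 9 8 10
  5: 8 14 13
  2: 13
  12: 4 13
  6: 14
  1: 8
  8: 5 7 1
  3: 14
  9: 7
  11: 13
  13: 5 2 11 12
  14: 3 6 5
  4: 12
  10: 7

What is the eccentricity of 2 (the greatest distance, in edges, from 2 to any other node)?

5

Distances from 2 peak at 5, attained at 10 (9 also at distance 5).
2 – 13 – 5 – 8 – 7 – 10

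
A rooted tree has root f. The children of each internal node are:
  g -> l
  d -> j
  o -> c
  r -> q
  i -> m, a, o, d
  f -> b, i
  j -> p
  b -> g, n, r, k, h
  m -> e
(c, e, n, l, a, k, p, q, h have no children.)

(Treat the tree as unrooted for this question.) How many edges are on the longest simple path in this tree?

7

A longest path is p-j-d-i-f-b-g-l, with 7 edges.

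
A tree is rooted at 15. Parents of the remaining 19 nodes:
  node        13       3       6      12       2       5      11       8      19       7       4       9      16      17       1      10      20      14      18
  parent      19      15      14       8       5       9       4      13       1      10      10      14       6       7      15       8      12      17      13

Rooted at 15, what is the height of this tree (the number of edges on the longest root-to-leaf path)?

11

2 sits deepest: 15 – 1 – 19 – 13 – 8 – 10 – 7 – 17 – 14 – 9 – 5 – 2 — 11 edges from the root.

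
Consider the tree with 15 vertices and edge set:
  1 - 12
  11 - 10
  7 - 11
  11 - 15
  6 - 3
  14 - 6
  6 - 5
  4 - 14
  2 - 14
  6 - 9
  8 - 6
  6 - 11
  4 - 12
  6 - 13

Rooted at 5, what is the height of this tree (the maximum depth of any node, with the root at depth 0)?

1 sits deepest: 5-6-14-4-12-1 — 5 edges from the root.

5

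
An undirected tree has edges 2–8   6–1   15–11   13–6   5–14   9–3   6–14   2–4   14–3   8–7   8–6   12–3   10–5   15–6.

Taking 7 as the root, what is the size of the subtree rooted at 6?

The subtree rooted at 6 contains: 6, 13, 14, 15, 1, 5, 3, 11, 10, 9, 12 — 11 nodes.

11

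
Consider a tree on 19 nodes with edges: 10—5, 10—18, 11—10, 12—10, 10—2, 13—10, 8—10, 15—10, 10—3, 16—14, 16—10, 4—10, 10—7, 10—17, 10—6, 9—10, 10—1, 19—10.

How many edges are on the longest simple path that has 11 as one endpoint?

3

Distances from 11 peak at 3, attained at 14.
11 – 10 – 16 – 14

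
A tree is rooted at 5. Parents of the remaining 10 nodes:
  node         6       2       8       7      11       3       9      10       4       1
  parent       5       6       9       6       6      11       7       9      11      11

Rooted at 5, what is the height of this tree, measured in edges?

4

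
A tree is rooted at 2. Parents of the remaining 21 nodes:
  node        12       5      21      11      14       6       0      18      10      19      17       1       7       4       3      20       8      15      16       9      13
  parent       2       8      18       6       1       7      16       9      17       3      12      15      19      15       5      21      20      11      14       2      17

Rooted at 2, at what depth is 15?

12

Climbing from 15 to the root: 15 – 11 – 6 – 7 – 19 – 3 – 5 – 8 – 20 – 21 – 18 – 9 – 2. That's 12 steps.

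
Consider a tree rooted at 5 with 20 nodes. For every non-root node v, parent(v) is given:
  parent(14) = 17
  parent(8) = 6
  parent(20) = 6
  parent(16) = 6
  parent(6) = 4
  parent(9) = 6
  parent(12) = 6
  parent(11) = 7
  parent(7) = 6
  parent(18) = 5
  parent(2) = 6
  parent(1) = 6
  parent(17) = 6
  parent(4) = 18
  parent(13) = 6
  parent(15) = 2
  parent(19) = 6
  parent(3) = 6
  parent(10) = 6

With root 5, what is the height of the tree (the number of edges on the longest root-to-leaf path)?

The longest root-to-leaf path is 5 – 18 – 4 – 6 – 2 – 15 (5 edges).

5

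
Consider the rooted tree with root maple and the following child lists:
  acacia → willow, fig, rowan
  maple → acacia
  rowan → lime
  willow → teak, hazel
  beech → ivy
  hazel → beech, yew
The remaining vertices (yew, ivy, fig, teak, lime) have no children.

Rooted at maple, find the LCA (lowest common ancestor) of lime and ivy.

acacia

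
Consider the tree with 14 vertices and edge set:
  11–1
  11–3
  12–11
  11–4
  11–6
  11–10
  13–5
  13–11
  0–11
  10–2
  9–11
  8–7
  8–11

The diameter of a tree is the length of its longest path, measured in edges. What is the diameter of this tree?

Starting from 2, a farthest node is 5 at distance 4.
One longest path: 2 - 10 - 11 - 13 - 5.
So the diameter is 4.

4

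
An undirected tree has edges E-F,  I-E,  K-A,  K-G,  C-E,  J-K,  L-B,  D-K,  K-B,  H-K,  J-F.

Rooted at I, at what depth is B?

5

I → E → F → J → K → B — 5 edges.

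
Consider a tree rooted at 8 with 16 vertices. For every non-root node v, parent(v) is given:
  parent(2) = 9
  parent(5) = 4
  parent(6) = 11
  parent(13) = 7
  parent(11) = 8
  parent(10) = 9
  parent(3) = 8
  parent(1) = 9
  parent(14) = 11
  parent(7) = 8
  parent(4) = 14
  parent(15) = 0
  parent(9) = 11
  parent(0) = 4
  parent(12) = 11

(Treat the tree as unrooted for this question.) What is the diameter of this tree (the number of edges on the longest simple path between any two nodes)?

7

Starting from 13, a farthest node is 15 at distance 7.
One longest path: 13–7–8–11–14–4–0–15.
So the diameter is 7.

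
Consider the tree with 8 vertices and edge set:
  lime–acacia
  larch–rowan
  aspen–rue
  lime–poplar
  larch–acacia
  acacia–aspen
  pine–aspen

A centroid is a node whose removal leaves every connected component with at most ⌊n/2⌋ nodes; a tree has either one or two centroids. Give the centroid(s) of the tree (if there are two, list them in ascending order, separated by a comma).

acacia

Delete acacia: the remaining components have sizes 3, 2, 2. Max 3 ≤ 4, so acacia is a centroid.
Every other node leaves some component of size > 4, so the centroid is unique.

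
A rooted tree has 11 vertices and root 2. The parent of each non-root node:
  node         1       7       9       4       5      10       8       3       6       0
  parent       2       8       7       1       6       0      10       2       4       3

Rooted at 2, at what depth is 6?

3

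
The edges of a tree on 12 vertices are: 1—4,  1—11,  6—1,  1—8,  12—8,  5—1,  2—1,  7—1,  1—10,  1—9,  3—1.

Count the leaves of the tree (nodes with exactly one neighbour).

Exactly 10 nodes have a single neighbour: 2, 3, 4, 5, 6, 7, 9, 10, 11, 12.

10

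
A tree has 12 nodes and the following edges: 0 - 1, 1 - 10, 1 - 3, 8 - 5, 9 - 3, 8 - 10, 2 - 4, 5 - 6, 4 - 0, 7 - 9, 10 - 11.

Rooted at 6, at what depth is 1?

Climbing from 1 to the root: 1 → 10 → 8 → 5 → 6. That's 4 steps.

4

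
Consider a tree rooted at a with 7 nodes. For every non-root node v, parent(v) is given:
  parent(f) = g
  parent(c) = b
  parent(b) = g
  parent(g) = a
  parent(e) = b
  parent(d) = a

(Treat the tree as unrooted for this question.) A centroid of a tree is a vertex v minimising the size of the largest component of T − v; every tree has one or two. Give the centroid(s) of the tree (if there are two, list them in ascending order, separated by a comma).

g

If g is removed the pieces have sizes 3, 2, 1, all ≤ ⌊7/2⌋ = 3.
Every other node leaves some component of size > 3, so the centroid is unique.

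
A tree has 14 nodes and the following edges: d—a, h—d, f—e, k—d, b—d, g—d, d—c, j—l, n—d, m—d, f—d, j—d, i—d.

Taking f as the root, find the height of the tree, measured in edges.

3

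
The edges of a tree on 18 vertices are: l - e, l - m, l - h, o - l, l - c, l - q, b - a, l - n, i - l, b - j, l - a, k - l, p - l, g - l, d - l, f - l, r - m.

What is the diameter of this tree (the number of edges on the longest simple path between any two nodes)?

5

Starting from j, a farthest node is r at distance 5.
One longest path: j-b-a-l-m-r.
So the diameter is 5.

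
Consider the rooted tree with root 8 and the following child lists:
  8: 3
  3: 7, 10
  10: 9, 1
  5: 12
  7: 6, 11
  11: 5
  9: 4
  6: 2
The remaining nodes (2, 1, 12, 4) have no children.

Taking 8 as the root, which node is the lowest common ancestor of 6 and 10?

3

Path 6→root: 6 7 3 8; path 10→root: 10 3 8.
First common node: 3.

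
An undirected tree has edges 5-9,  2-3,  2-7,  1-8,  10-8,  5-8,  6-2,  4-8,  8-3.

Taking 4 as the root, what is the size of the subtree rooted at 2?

The subtree rooted at 2 contains: 2, 6, 7 — 3 nodes.

3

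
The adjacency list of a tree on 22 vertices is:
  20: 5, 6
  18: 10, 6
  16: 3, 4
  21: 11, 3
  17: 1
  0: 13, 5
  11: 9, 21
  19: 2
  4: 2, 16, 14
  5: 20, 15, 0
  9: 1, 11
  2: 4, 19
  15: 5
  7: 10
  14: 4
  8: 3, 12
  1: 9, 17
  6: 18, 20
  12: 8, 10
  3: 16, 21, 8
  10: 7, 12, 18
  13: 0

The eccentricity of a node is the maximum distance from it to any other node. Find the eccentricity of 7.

Distances from 7 peak at 9, attained at 17.
7–10–12–8–3–21–11–9–1–17

9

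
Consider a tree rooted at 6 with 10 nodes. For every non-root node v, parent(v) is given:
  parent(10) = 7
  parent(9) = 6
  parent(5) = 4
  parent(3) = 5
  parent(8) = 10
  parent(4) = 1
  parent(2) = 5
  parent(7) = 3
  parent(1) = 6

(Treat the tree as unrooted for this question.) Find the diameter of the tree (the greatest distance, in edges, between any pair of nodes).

8

BFS from 9 reaches 8 last, at distance 8; BFS from 8 confirms no node is farther.
Path: 9–6–1–4–5–3–7–10–8.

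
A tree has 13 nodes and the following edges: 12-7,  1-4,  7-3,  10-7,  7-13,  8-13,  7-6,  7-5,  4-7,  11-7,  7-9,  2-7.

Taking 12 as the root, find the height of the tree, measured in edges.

3

A deepest node is 1, reached by 12–7–4–1.
That path has 3 edges, so the height is 3.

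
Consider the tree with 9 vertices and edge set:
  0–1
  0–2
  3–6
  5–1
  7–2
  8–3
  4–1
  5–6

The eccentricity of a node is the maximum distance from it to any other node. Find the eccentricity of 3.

6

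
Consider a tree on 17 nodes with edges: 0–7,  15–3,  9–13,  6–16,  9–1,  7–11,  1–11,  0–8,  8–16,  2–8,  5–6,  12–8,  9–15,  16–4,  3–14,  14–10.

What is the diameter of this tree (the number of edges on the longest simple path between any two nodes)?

Starting from 10, a farthest node is 5 at distance 12.
One longest path: 10 - 14 - 3 - 15 - 9 - 1 - 11 - 7 - 0 - 8 - 16 - 6 - 5.
So the diameter is 12.

12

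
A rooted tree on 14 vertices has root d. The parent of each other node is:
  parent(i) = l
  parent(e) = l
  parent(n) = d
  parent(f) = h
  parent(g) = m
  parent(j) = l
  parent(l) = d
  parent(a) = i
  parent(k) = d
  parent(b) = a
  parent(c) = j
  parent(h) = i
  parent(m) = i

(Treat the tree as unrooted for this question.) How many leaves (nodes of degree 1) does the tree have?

Exactly 7 nodes have a single neighbour: b, c, e, f, g, k, n.

7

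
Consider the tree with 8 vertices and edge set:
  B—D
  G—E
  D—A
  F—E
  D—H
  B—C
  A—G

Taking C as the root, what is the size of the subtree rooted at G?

Descendants of G (including itself): G, E, F. That's 3.

3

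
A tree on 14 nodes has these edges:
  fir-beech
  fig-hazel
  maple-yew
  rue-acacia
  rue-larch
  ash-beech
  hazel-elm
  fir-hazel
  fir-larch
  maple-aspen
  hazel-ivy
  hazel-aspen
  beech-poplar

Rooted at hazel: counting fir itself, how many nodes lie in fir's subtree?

7

The subtree rooted at fir contains: fir, larch, beech, rue, poplar, ash, acacia — 7 nodes.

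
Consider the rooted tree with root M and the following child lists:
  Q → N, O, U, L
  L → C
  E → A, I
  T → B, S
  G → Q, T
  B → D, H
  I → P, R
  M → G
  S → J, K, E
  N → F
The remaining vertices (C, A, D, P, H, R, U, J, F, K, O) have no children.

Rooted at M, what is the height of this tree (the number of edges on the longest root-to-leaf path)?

6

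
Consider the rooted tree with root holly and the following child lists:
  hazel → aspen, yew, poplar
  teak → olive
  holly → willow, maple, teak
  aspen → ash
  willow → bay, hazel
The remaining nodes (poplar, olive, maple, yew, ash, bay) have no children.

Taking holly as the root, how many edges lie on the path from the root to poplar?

3

Path from holly to poplar: holly – willow – hazel – poplar, which has 3 edges.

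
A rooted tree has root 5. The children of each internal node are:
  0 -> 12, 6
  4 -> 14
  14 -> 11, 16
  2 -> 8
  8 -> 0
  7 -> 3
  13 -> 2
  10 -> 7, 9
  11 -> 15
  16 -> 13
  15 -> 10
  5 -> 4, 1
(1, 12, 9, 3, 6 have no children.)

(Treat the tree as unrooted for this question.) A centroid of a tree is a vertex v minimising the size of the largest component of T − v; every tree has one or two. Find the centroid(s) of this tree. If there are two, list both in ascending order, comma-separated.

14

Delete 14: the remaining components have sizes 7, 6, 3. Max 7 ≤ 8, so 14 is a centroid.
Every other node leaves some component of size > 8, so the centroid is unique.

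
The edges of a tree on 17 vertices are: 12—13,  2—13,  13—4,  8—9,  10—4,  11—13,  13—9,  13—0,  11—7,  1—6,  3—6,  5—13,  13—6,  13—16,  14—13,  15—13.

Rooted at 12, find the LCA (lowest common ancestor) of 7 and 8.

13

Path 7→root: 7 11 13 12; path 8→root: 8 9 13 12.
First common node: 13.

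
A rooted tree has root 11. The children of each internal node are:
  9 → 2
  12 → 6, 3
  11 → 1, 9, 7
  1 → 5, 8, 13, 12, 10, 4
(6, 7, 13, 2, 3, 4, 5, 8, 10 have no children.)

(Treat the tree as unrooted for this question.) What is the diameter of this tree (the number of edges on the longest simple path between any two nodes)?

5

Starting from 3, a farthest node is 2 at distance 5.
One longest path: 3 – 12 – 1 – 11 – 9 – 2.
So the diameter is 5.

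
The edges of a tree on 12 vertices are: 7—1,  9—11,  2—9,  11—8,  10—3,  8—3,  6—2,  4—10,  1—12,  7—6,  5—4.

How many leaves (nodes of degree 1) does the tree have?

2

Exactly 2 nodes have a single neighbour: 5, 12.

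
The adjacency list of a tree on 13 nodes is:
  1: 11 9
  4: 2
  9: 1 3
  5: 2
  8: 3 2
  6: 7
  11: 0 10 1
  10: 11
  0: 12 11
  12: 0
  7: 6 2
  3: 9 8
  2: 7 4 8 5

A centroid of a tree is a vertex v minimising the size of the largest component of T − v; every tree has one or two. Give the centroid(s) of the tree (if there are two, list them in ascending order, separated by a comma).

3

Removing 3 splits the tree into components of sizes 6, 6; the largest is 6 ≤ ⌊13/2⌋ = 6.
No neighbour of 3 does as well, so 3 is the unique centroid.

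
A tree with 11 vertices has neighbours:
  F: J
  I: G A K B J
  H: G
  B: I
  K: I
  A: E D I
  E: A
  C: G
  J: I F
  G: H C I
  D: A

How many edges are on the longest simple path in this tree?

BFS from D reaches C last, at distance 4; BFS from C confirms no node is farther.
Path: D-A-I-G-C.

4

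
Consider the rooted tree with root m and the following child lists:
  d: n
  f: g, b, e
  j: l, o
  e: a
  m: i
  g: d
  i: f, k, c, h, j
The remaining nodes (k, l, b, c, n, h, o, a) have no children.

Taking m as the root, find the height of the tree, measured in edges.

5

n sits deepest: m → i → f → g → d → n — 5 edges from the root.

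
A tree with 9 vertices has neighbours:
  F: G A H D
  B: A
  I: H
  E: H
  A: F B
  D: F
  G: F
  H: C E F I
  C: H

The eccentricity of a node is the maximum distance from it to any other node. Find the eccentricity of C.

4

The node farthest from C is B, via C – H – F – A – B — 4 edges.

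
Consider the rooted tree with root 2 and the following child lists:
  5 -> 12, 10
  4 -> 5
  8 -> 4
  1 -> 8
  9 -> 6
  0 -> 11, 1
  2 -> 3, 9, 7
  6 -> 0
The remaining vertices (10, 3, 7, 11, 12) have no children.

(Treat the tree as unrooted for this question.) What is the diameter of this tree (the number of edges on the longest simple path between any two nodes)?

9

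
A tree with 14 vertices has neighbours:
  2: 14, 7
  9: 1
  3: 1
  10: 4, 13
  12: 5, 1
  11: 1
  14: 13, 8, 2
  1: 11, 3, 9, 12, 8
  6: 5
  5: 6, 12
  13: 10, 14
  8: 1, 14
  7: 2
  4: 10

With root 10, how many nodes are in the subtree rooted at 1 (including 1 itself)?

7

Descendants of 1 (including itself): 1, 12, 9, 11, 3, 5, 6. That's 7.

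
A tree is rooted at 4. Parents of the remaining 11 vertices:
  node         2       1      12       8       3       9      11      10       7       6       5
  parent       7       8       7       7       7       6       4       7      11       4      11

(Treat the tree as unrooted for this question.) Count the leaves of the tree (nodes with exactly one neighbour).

Degree-1 nodes: 1, 2, 3, 5, 9, 10, 12 — 7 of them.

7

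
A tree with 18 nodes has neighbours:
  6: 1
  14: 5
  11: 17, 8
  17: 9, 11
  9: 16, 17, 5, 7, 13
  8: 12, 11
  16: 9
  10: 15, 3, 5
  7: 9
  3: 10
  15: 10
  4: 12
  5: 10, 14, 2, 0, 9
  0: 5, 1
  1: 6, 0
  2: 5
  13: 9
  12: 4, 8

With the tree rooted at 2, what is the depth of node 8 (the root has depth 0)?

2–5–9–17–11–8 — 5 edges.

5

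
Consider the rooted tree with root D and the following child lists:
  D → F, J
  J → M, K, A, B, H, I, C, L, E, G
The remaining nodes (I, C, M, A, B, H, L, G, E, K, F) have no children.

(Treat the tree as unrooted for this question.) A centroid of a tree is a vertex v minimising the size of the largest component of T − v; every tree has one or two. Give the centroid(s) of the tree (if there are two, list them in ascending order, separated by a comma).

Removing J splits the tree into components of sizes 2, 1, 1, 1, 1, 1, 1, 1, 1, 1, 1; the largest is 2 ≤ ⌊13/2⌋ = 6.
Every other node leaves some component of size > 6, so the centroid is unique.

J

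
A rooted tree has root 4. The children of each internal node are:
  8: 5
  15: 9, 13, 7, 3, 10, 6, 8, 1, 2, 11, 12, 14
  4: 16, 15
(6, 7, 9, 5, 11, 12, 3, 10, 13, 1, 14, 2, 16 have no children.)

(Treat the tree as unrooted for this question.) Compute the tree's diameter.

4

BFS from 5 reaches 16 last, at distance 4; BFS from 16 confirms no node is farther.
Path: 5-8-15-4-16.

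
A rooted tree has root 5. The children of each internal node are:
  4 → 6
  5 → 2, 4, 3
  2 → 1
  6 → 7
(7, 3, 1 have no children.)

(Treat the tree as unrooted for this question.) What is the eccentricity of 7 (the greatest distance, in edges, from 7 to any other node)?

5

Distances from 7 peak at 5, attained at 1.
7 – 6 – 4 – 5 – 2 – 1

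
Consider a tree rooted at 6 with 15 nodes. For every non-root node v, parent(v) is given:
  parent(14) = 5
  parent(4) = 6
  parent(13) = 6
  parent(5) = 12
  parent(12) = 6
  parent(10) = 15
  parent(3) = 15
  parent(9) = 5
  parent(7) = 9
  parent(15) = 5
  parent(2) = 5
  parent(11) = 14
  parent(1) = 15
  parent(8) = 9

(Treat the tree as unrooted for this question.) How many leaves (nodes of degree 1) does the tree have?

Degree-1 nodes: 1, 2, 3, 4, 7, 8, 10, 11, 13 — 9 of them.

9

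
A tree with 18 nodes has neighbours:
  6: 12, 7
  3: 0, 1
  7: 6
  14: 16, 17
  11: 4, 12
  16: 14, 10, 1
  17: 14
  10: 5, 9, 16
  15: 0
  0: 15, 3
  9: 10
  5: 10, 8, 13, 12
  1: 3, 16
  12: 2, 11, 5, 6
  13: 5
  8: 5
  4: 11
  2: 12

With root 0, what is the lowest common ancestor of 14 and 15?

Ancestors of 14 (toward the root): 14, 16, 1, 3, 0.
Ancestors of 15: 15, 0.
The deepest node appearing in both lists is 0.

0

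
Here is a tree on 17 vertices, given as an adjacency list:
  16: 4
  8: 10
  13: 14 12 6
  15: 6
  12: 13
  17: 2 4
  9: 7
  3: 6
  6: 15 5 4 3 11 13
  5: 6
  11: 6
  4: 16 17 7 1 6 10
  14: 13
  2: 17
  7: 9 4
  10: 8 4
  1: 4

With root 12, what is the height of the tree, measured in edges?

5

A deepest node is 9, reached by 12–13–6–4–7–9.
That path has 5 edges, so the height is 5.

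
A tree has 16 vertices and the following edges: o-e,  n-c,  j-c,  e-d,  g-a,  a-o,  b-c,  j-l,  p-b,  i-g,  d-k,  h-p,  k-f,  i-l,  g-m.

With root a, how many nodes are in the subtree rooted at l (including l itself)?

7

Descendants of l (including itself): l, j, c, b, n, p, h. That's 7.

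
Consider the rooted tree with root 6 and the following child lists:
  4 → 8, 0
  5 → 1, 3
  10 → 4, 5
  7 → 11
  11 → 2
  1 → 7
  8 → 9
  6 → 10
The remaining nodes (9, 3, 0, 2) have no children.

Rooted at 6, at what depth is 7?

4

Climbing from 7 to the root: 7 → 1 → 5 → 10 → 6. That's 4 steps.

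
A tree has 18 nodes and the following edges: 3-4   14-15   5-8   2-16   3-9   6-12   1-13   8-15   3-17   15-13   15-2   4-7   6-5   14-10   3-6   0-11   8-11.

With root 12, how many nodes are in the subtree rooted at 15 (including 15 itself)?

7

Descendants of 15 (including itself): 15, 14, 13, 2, 10, 1, 16. That's 7.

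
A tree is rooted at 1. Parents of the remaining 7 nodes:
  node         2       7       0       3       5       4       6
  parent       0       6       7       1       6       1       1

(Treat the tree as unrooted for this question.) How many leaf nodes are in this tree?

Exactly 4 nodes have a single neighbour: 2, 3, 4, 5.

4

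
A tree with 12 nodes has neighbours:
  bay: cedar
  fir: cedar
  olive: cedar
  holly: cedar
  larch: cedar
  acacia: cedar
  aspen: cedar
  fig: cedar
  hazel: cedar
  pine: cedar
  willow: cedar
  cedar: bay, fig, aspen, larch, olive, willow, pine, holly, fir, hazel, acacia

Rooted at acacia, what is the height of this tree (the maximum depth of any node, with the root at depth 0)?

2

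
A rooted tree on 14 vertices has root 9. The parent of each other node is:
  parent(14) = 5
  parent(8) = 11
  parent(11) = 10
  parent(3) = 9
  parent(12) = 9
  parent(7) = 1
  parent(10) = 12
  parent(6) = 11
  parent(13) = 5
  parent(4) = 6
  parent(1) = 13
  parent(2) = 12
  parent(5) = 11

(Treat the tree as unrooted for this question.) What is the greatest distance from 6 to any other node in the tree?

5

Distances from 6 peak at 5, attained at 3 (7 also at distance 5).
6 – 11 – 10 – 12 – 9 – 3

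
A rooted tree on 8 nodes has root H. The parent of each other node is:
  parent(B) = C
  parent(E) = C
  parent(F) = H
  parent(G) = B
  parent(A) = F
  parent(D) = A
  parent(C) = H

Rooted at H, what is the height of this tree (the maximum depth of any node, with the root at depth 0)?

3

The longest root-to-leaf path is H – C – B – G (3 edges).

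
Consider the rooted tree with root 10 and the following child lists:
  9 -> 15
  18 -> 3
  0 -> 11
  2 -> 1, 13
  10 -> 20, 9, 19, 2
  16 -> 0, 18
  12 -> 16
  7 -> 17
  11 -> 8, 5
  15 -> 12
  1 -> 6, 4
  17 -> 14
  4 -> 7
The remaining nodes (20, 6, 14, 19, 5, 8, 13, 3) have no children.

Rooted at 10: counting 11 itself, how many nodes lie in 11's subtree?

11's subtree: {11, 5, 8}, size 3.

3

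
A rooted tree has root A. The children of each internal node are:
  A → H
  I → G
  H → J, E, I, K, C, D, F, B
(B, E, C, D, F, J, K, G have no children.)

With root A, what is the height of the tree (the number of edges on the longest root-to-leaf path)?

G sits deepest: A-H-I-G — 3 edges from the root.

3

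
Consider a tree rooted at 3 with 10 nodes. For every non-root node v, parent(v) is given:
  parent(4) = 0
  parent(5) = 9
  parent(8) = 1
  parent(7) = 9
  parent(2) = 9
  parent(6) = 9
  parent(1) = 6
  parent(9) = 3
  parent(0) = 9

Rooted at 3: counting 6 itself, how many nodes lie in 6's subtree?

3

The subtree rooted at 6 contains: 6, 1, 8 — 3 nodes.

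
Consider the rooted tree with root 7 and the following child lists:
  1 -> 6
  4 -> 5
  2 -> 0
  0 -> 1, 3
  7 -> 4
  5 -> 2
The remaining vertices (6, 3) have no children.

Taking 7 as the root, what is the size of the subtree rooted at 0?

4

The subtree rooted at 0 contains: 0, 3, 1, 6 — 4 nodes.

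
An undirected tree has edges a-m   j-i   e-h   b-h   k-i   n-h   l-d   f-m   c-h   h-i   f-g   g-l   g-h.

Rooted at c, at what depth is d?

4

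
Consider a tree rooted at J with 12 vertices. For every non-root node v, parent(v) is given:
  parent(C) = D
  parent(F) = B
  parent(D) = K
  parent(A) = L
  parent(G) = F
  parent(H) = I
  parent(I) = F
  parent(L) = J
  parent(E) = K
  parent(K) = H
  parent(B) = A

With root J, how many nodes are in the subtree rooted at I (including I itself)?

I's subtree: {I, H, K, D, E, C}, size 6.

6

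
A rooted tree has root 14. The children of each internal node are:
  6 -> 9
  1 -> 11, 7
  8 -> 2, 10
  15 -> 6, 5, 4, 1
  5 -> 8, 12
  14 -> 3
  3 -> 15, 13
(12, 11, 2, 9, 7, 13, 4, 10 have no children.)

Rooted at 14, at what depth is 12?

Climbing from 12 to the root: 12–5–15–3–14. That's 4 steps.

4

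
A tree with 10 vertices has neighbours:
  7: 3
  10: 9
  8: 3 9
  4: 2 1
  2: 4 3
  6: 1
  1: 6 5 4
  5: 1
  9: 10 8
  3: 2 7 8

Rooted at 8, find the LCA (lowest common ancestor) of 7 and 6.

Path 7→root: 7 3 8; path 6→root: 6 1 4 2 3 8.
First common node: 3.

3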